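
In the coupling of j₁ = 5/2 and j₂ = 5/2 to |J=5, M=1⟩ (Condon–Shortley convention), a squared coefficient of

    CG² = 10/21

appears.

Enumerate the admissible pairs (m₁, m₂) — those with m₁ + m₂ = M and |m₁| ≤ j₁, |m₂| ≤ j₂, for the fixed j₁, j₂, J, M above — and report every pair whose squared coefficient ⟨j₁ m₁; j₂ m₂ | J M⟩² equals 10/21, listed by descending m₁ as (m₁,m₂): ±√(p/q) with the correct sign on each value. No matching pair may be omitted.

(1/2,1/2): +√(10/21)

Admissible pairs with m₁+m₂ = M = 1: (-3/2,5/2), (-1/2,3/2), (1/2,1/2), (3/2,-1/2), (5/2,-3/2)
  (m₁,m₂)=(5/2,-3/2): CG² = 1/42, CG = +√(1/42)
  (m₁,m₂)=(3/2,-1/2): CG² = 5/21, CG = +√(5/21)
  (m₁,m₂)=(1/2,1/2): CG² = 10/21, CG = +√(10/21)   ← matches the target
  (m₁,m₂)=(-1/2,3/2): CG² = 5/21, CG = +√(5/21)
  (m₁,m₂)=(-3/2,5/2): CG² = 1/42, CG = +√(1/42)
Pairs with CG² = 10/21: (1/2,1/2): +√(10/21)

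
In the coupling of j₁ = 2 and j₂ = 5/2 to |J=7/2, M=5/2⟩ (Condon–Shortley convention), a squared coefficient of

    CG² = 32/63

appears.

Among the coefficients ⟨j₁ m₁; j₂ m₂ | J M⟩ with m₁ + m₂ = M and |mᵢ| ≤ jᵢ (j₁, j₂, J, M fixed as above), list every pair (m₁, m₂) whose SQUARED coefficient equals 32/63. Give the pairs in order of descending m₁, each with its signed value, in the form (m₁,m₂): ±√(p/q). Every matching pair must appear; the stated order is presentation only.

(2,1/2): +√(32/63)

Admissible pairs with m₁+m₂ = M = 5/2: (0,5/2), (1,3/2), (2,1/2)
  (m₁,m₂)=(2,1/2): CG² = 32/63, CG = +√(32/63)   ← matches the target
  (m₁,m₂)=(1,3/2): CG² = 1/63, CG = −√(1/63)
  (m₁,m₂)=(0,5/2): CG² = 10/21, CG = −√(10/21)
Pairs with CG² = 32/63: (2,1/2): +√(32/63)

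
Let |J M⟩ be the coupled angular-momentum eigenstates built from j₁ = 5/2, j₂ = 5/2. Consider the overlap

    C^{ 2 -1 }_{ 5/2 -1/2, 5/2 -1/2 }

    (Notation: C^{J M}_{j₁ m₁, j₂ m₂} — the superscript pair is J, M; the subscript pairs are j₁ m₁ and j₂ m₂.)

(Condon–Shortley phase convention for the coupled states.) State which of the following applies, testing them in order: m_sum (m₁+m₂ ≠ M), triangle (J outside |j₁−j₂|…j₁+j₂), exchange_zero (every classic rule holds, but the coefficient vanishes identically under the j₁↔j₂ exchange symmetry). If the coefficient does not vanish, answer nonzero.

m-sum: m₁+m₂ = -1/2+(-1/2) = -1, M = -1  ✓
triangle: |j₁−j₂| = 0 ≤ J = 2 ≤ j₁+j₂ = 5  ✓
exchange: j₁=j₂ and m₁=m₂, and (−1)^(j₁+j₂−J) = (−1)^3 = −1 forces ⟨j₁m₁;j₂m₂|JM⟩ = −⟨j₂m₂;j₁m₁|JM⟩ = −⟨j₁m₁;j₂m₂|JM⟩ ⇒ the coefficient vanishes identically
Racah sum check: Σ_k collapses to 0 ⇒ CG = 0

exchange_zero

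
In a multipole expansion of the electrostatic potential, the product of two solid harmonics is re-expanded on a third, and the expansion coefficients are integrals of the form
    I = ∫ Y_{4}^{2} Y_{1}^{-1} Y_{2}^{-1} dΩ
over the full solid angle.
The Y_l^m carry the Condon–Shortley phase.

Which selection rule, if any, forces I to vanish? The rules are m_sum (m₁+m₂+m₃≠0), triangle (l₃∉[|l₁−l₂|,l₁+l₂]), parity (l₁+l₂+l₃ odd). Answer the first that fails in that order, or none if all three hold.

azimuthal sum: 2 − 1 − 1 = 0  ✓
l₃ must lie in [3,5]; have l₃=2  ✗
L = 4 + 1 + 2 = 7 (odd)

triangle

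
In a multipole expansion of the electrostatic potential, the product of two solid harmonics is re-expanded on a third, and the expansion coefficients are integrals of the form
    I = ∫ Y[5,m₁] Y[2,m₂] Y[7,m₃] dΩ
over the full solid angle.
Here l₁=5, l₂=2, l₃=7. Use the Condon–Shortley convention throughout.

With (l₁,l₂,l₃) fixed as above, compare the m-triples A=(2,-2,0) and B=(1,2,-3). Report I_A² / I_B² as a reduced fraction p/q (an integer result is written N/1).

Same 5,2,7: normalisation and zero-m 3j drop out of the ratio.
A: Δ: 0! 10! 4! / 15! → 1/15015; sum: t=0:+1/725760 = 1/725760; 3j²(5 2 7; 2 -2 0) = Δ·Π!·Σ² = 1/429  (sign -1)
B: Δ: 0! 10! 4! / 15! → 1/15015; sum: t=0:+1/414720 = 1/414720; 3j²(5 2 7; 1 2 -3) = Δ·Π!·Σ² = 2/143  (sign +1)
I_A²/I_B² = (1/429)/(2/143) = 1/6

1/6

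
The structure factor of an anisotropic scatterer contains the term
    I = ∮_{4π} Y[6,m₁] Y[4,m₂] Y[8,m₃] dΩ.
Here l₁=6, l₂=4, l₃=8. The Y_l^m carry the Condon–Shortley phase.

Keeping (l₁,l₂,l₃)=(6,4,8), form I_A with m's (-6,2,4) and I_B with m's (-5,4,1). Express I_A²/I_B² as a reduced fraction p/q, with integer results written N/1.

l's match ⇒ only the (l;m) 3-j factors differ between A and B.
A: triangle coeff Δ(6,4,8) = 1/23279256; Σ_t [2,2]: t=2:+1/348364800 = 1/348364800; (3j)²=165/58786 [(6 4 8; -6 2 4)], sign=+1
B: triangle coeff Δ(6,4,8) = 1/23279256; Σ_t [2,2]: t=2:+1/522547200 = 1/522547200; (3j)²=35/75582 [(6 4 8; -5 4 1)], sign=-1
I_A²/I_B² = (165/58786)/(35/75582) = 297/49

297/49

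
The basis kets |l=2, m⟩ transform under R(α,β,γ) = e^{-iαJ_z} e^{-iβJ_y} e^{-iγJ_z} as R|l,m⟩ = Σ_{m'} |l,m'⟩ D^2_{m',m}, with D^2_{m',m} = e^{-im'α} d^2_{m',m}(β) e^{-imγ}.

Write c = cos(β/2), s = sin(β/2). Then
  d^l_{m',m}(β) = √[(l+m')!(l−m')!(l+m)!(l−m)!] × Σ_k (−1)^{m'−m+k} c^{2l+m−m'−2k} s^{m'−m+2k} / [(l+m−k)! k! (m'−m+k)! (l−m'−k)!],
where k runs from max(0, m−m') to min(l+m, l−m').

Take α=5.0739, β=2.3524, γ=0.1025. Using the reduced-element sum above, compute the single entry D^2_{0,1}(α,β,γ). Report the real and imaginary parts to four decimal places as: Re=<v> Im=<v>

Re=-0.6091 Im=0.0627

First d^2_{0,1}(β=2.3524), then the phase factors e^{-i(0)α} and e^{-i(1)γ}:
With c≡cos(β/2)=0.384436 and s≡sin(β/2)=0.923152, N=[2·2·6·1]^{1/2}=4.898979
k: max(0,(1)−(0))=1 … min(2+(1),2−(0))=2
  k=1: (−1)^0·4.8990/(2)·0.3844^3·0.9232^1 = +0.128475
  k=2: (−1)^1·4.8990/(2)·0.3844^1·0.9232^3 = -0.740830
d^2_{0,1}(2.3524) = +0.128475 -0.740830 = -0.612355
D = (+1.000000+0.000000i)·(-0.612355)·(+0.994751-0.102321i) = -0.609141+0.062657i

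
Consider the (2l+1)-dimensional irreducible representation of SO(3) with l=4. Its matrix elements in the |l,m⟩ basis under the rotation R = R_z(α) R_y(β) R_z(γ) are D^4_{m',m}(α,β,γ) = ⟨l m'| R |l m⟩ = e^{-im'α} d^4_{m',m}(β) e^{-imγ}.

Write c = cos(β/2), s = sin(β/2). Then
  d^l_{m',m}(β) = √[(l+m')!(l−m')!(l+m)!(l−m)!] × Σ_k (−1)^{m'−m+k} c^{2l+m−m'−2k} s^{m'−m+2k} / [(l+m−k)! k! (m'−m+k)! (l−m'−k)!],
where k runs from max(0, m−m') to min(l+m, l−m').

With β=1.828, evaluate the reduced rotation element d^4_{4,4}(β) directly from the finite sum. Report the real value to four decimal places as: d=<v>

d=0.0193

d^4_{4,4}(β=1.8280) via the finite sum:
c=cos(1.828000/2)=0.610583, s=sin(1.828000/2)=0.791952; N=√[40320·1·40320·1]=40320.000000
k∈{0} keeps every argument non-negative
  k=0: (−1)^0·40320.0000/(40320)·0.6106^8·0.7920^0 = +0.019318
d^4_{4,4}(1.8280) = +0.019318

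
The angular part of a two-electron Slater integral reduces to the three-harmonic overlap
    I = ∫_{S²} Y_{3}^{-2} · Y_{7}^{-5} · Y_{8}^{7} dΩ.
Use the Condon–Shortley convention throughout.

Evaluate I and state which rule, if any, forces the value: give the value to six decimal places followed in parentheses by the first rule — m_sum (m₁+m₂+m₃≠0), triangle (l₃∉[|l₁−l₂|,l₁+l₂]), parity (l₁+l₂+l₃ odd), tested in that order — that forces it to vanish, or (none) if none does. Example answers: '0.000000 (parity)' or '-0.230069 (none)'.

-0.191458 (none)

m-sum 0 ✓  L=18 even ✓  4≤8≤10 ✓
Π(2lᵢ+1) = 7×15×17 = 1785
triangle coeff Δ(3,7,8) = 1/5290740
Σ_t [0,2]: t=0:+1/7257600 t=1:−1/2073600 t=2:+1/7257600 = -1/4838400
(3j)²=252/20995 [(3 7 8; 0 0 0)], sign=-1
Σ_t [1,2]: t=1:−1/958003200 t=2:+1/5748019200 = -1/1149603840
(3j)²=125/5814 [(3 7 8; -2 -5 7)], sign=+1
⇒ 4πI² = 36750/79781
I = (-1)√(36750/79781/(4π)) = -0.19145821
No selection rule forces the value: the integral is nonzero (none).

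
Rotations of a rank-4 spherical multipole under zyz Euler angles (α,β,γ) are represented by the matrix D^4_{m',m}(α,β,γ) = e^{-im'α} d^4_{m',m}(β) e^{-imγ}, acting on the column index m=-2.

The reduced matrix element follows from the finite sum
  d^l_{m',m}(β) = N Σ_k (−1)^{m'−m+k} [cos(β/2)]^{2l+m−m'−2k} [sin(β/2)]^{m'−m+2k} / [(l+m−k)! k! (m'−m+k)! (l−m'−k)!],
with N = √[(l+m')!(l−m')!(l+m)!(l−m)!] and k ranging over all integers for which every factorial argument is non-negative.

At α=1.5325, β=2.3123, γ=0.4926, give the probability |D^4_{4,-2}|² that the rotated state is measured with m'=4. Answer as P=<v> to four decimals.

P=0.2549

First d^4_{4,-2}(β=2.3123), then the phase factors e^{-i(4)α} and e^{-i(-2)γ}:
c=cos(2.312300/2)=0.402866, s=sin(2.312300/2)=0.915259; N=√[40320·1·2·720]=7619.763776
The bounds max(0,m−m')=0 and min(l+m,l−m')=0 give 1 term
  k=0: (−1)^6·7619.7638/(1440)·0.4029^2·0.9153^6 = +0.504852
d^4_{4,-2}(2.3123) = +0.504852
|D^4_{4,-2}|² = |d^4_{4,-2}(β)|² = (+0.504852)² = 0.254876 (the z-rotation phases have unit modulus)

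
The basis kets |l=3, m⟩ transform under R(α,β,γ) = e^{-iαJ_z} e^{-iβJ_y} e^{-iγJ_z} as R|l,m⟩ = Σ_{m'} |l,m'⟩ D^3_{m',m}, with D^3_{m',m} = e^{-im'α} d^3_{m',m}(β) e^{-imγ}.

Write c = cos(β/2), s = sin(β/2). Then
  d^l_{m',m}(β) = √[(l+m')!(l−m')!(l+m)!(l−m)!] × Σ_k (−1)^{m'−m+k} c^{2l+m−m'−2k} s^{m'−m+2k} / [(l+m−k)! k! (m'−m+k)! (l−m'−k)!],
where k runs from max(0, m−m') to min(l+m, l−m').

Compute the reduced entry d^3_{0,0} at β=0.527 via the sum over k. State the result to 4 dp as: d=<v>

d^3_{0,0}(β=0.5270) via the finite sum:
Half-angle: c=0.965484, s=0.260461. N=√(6·6·6·6)=36.000000
k∈{0,1,2,3} keeps every argument non-negative
  k=0: (−1)^0·36.0000/(36)·0.9655^6·0.2605^0 = +0.809974
  k=1: (−1)^1·36.0000/(4)·0.9655^4·0.2605^2 = -0.530530
  k=2: (−1)^2·36.0000/(4)·0.9655^2·0.2605^4 = +0.038611
  k=3: (−1)^3·36.0000/(36)·0.9655^0·0.2605^6 = -0.000312
d^3_{0,0}(0.5270) = +0.809974 -0.530530 +0.038611 -0.000312 = +0.317743

d=0.3177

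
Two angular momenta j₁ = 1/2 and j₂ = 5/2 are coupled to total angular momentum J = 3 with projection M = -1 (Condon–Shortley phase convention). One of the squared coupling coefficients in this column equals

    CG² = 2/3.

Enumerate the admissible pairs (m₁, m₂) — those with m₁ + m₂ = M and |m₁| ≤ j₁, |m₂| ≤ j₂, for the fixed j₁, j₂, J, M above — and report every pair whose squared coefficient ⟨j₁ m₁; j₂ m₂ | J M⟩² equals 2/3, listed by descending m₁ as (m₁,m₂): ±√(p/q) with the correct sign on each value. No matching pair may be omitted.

(-1/2,-1/2): +√(2/3)

Admissible pairs with m₁+m₂ = M = -1: (-1/2,-1/2), (1/2,-3/2)
  (m₁,m₂)=(1/2,-3/2): CG² = 1/3, CG = +√(1/3)
  (m₁,m₂)=(-1/2,-1/2): CG² = 2/3, CG = +√(2/3)   ← matches the target
Pairs with CG² = 2/3: (-1/2,-1/2): +√(2/3)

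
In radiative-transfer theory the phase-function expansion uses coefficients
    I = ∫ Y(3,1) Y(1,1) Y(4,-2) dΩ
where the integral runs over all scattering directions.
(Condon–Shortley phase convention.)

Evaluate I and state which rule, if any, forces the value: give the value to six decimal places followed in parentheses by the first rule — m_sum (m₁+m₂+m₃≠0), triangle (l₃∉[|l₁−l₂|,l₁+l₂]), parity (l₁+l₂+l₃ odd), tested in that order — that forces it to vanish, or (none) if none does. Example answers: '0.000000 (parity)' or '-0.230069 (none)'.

0.238414 (none)

Checks pass: Σm=0; 8 even; l₃=4∈[2,4].
(2·3+1)(2·1+1)(2·4+1) = 189
Δ: 0! 6! 2! / 9! → 1/252
sum: t=0:+1/36 = 1/36
3j²(3 1 4; 0 0 0) = Δ·Π!·Σ² = 4/63  (sign +1)
sum: t=0:+1/96 = 1/96
3j²(3 1 4; 1 1 -2) = Δ·Π!·Σ² = 5/84  (sign +1)
combine: 4πI² = 189·4/63·5/84 = 5/7
take √, sign +1: I = 0.23841361
No selection rule forces the value: the integral is nonzero (none).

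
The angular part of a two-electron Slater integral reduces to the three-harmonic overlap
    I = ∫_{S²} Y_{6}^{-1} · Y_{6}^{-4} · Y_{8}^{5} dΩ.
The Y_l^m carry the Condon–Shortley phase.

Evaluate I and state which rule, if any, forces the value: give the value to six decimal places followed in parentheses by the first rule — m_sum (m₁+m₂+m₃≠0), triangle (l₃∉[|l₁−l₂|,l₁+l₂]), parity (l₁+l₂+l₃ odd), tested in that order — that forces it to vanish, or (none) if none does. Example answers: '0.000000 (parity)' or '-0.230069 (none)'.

Checks pass: Σm=0; 20 even; l₃=8∈[0,12].
(2·6+1)(2·6+1)(2·8+1) = 2873
Δ: 4! 8! 8! / 21! → 1/1309458150
sum: t=0:+1/49766400 t=1:−1/3110400 t=2:+1/1327104 t=3:−1/3110400 t=4:+1/49766400 = 1/6635520
3j²(6 6 8; 0 0 0) = Δ·Π!·Σ² = 350/46189  (sign +1)
sum: t=0:+1/174182400 t=1:−1/43545600 t=2:+1/116121600 = -1/116121600
3j²(6 6 8; -1 -4 5) = Δ·Π!·Σ² = 3/323  (sign +1)
combine: 4πI² = 2873·350/46189·3/323 = 13650/67507
take √, sign +1: I = 0.12684898
No selection rule forces the value: the integral is nonzero (none).

0.126849 (none)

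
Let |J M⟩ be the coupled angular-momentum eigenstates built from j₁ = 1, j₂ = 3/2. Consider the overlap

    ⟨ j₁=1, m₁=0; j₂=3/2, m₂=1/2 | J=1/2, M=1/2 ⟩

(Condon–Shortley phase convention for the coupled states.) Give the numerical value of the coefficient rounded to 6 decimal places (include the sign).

−√(1/3) ≈ -0.577350

j₁+j₂−J=2  J+j₁−j₂=0  J−j₁+j₂=1  j₁+j₂+J+1=4
(j₁±m₁, j₂±m₂, J±M) = (1,1,2,1,1,0)
P² = 1/3
sum k=1..1:
  [1] −1/1 = -1
S = -1
C² = P²·S² = 1/3 ; C = -0.577350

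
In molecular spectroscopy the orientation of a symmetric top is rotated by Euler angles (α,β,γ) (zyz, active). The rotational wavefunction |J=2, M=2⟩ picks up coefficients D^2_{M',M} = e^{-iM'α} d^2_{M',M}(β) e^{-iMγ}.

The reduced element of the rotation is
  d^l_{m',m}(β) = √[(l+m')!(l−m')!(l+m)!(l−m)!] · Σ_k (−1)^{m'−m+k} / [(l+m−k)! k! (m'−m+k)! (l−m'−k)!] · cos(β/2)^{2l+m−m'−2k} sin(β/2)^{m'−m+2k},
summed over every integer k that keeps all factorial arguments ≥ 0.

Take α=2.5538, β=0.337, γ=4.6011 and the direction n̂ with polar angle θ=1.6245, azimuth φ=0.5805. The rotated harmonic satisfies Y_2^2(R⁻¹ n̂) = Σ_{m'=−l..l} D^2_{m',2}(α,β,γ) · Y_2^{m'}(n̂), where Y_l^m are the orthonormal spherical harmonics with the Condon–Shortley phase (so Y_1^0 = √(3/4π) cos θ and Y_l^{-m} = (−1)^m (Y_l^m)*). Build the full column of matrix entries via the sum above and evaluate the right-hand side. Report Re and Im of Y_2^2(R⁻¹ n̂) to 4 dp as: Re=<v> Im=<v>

Need the full column D^2_{m',2} for m'=−2..2 at α=2.5538, β=0.3370, γ=4.6011.
cos(β/2)=0.985837, sin(β/2)=0.167704
d^2_{-2,2}: single k=4 term ⇒ +0.000791;  D = -0.000458+0.000645i
d^2_{-1,2}: single k=3 term ⇒ +0.009300;  D = +0.008686-0.003321i
d^2_{0,2}: single k=2 term ⇒ +0.066953;  D = -0.065302-0.014780i
d^2_{1,2}: single k=1 term ⇒ +0.321358;  D = +0.221489+0.232837i
d^2_{2,2}: single k=0 term ⇒ +0.944542;  D = -0.162250-0.930502i
Y_2^{m'}(θ=1.6245,φ=0.5805) and Σ D·Y over m':
  (-0.0005+0.0006i)·(+0.1535-0.3533i)  (+0.0087-0.0033i)·(-0.0346+0.0227i)  (-0.0653-0.0148i)·(-0.3127+0.0000i)  (+0.2215+0.2328i)·(+0.0346+0.0227i)  (-0.1623-0.9305i)·(+0.1535+0.3533i)
Y_2^2(R⁻¹ n̂) = +0.326552-0.181824i

Re=0.3266 Im=-0.1818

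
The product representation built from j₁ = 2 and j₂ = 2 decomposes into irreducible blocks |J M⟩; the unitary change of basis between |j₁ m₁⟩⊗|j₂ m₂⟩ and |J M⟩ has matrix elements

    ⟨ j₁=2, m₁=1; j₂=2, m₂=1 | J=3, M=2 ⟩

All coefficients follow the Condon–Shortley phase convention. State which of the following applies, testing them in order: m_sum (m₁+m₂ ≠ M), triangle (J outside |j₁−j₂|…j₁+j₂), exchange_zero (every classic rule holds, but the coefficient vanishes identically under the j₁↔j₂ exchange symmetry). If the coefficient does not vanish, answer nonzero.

m-sum: m₁+m₂ = 1+1 = 2, M = 2  ✓
triangle: |j₁−j₂| = 0 ≤ J = 3 ≤ j₁+j₂ = 4  ✓
exchange: j₁=j₂ and m₁=m₂, and (−1)^(j₁+j₂−J) = (−1)^1 = −1 forces ⟨j₁m₁;j₂m₂|JM⟩ = −⟨j₂m₂;j₁m₁|JM⟩ = −⟨j₁m₁;j₂m₂|JM⟩ ⇒ the coefficient vanishes identically
Racah sum check: Σ_k collapses to 0 ⇒ CG = 0

exchange_zero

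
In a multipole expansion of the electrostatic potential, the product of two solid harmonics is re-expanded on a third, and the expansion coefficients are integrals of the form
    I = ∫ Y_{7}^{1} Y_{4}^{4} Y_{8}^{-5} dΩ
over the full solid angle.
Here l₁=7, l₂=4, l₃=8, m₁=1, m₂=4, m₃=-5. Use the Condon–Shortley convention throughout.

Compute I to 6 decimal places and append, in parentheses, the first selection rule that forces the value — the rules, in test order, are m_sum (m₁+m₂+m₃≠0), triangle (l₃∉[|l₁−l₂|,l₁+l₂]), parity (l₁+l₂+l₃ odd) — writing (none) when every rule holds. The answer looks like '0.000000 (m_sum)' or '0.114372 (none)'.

L=19 odd ⇒ parity kills the (l;000) factor ⇒ I = 0

0.000000 (parity)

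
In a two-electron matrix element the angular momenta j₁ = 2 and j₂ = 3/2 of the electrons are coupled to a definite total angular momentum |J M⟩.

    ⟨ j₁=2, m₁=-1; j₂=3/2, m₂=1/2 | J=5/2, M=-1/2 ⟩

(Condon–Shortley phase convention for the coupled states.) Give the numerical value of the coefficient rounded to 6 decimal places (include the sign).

−√(5/14) = -0.597614

j₁+j₂−J=1  J+j₁−j₂=3  J−j₁+j₂=2  j₁+j₂+J+1=7
(j₁±m₁, j₂±m₂, J±M) = (1,3,2,1,2,3)
P² = 72/35
sum k=0..1:
  [0] +1/12 = 1/12
  [1] −1/2 = -1/2
S = -5/12
C² = P²·S² = 5/14 ; C = -0.597614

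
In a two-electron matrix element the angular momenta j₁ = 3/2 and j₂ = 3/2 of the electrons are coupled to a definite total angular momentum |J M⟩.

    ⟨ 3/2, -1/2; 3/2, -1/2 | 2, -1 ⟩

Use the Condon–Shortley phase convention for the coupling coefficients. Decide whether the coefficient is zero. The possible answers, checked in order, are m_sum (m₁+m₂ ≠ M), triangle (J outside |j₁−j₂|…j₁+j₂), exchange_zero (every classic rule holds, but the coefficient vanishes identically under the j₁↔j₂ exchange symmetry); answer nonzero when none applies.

exchange_zero

m-sum: m₁+m₂ = -1/2+(-1/2) = -1, M = -1  ✓
triangle: |j₁−j₂| = 0 ≤ J = 2 ≤ j₁+j₂ = 3  ✓
exchange: j₁=j₂ and m₁=m₂, and (−1)^(j₁+j₂−J) = (−1)^1 = −1 forces ⟨j₁m₁;j₂m₂|JM⟩ = −⟨j₂m₂;j₁m₁|JM⟩ = −⟨j₁m₁;j₂m₂|JM⟩ ⇒ the coefficient vanishes identically
Racah sum check: Σ_k collapses to 0 ⇒ CG = 0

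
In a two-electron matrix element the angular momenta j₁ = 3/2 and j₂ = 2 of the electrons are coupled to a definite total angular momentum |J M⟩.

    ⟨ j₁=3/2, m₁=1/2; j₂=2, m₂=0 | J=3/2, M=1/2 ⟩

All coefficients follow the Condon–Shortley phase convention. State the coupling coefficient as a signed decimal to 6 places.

-0.447214  (= −√(1/5))

j₁+j₂−J=2  J+j₁−j₂=1  J−j₁+j₂=2  j₁+j₂+J+1=6
(j₁±m₁, j₂±m₂, J±M) = (2,1,2,2,2,1)
P² = 16/45
sum k=0..1:
  [0] +1/4 = 1/4
  [1] −1/1 = -1
S = -3/4
C² = P²·S² = 1/5 ; C = -0.447214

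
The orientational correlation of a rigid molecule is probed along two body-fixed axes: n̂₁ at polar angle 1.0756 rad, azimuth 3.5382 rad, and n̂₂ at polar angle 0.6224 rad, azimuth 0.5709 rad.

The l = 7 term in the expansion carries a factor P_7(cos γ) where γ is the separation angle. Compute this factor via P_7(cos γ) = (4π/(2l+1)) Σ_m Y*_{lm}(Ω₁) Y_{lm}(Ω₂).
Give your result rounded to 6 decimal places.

0.228285

Summing Y*_{l m}(θ₁,φ₁)·Y_{l m}(θ₂,φ₂) over m ∈ [−7, 7]; prefactor 4π/(2·7+1) = 0.837758:
  term(m=-7) = (-0.000803, 0.002194)   from Y*(Ω₁)=(0.190678, -0.072937), Y(Ω₂)=(-0.007513, 0.008634)
  term(m=-6) = (0.012341, -0.021305)   from Y*(Ω₁)=(-0.298476, 0.284796), Y(Ω₂)=(-0.057293, 0.016711)
  term(m=-5) = (-0.045169, 0.053699)   from Y*(Ω₁)=(0.150070, -0.343176), Y(Ω₂)=(-0.179676, -0.053049)
  term(m=-4) = (-0.003964, 0.003320)   from Y*(Ω₁)=(0.000210, -0.013448), Y(Ω₂)=(-0.251404, -0.290837)
  term(m=-3) = (0.143544, -0.082737)   from Y*(Ω₁)=(0.129231, 0.322639), Y(Ω₂)=(-0.067419, -0.471911)
  term(m=-2) = (-0.027994, 0.010174)   from Y*(Ω₁)=(-0.102890, -0.104511), Y(Ω₂)=(0.084479, -0.184691)
  term(m=-1) = (0.087403, -0.015390)   from Y*(Ω₁)=(-0.268709, -0.112535), Y(Ω₂)=(-0.256326, 0.164623)
  term(m=+0) = (-0.058221, 0.000000)   from Y*(Ω₁)=(0.186067, -0.000000), Y(Ω₂)=(-0.312903, 0.000000)
  term(m=+1) = (0.087403, 0.015390)   from Y*(Ω₁)=(0.268709, -0.112535), Y(Ω₂)=(0.256326, 0.164623)
  term(m=+2) = (-0.027994, -0.010174)   from Y*(Ω₁)=(-0.102890, 0.104511), Y(Ω₂)=(0.084479, 0.184691)
  term(m=+3) = (0.143544, 0.082737)   from Y*(Ω₁)=(-0.129231, 0.322639), Y(Ω₂)=(0.067419, -0.471911)
  term(m=+4) = (-0.003964, -0.003320)   from Y*(Ω₁)=(0.000210, 0.013448), Y(Ω₂)=(-0.251404, 0.290837)
  term(m=+5) = (-0.045169, -0.053699)   from Y*(Ω₁)=(-0.150070, -0.343176), Y(Ω₂)=(0.179676, -0.053049)
  term(m=+6) = (0.012341, 0.021305)   from Y*(Ω₁)=(-0.298476, -0.284796), Y(Ω₂)=(-0.057293, -0.016711)
  term(m=+7) = (-0.000803, -0.002194)   from Y*(Ω₁)=(-0.190678, -0.072937), Y(Ω₂)=(0.007513, 0.008634)
Total Σ_m = (0.272495, -0.000000). Multiply by 0.837758: (0.228285, -0.000000). P_7(cos γ) = 0.228285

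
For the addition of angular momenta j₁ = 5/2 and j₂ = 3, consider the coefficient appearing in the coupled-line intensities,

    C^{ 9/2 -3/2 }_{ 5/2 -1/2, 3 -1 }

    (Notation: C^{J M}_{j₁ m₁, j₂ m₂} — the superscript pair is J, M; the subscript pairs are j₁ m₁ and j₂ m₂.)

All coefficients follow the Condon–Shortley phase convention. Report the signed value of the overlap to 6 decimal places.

+√(5/231) = +0.147122

j₁+j₂−J=1  J+j₁−j₂=4  J−j₁+j₂=5  j₁+j₂+J+1=11
(j₁±m₁, j₂±m₂, J±M) = (2,3,2,4,3,6)
P² = 138240/77
sum k=0..1:
  [0] +1/72 = 1/72
  [1] −1/96 = -1/96
S = 1/288
C² = P²·S² = 5/231 ; C = +0.147122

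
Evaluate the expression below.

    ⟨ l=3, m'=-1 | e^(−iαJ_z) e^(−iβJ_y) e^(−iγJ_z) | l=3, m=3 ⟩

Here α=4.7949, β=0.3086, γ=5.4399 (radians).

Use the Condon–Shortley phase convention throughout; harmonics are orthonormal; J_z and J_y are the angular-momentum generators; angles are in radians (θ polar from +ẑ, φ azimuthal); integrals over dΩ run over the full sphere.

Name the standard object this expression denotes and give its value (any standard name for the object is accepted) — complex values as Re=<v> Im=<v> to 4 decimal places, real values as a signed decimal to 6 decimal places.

This is a Wigner D-matrix element — the rotation-matrix element ⟨l m'| R(α,β,γ) |l m⟩ in the angular-momentum basis.
D^3_{-1,3}(4.7949,0.3086,5.4399) = e^{-i·-1·4.7949}·d^3_{-1,3}(0.3086)·e^{-i·3·5.4399}. Compute d first:
c=cos(0.308600/2)=0.988119, s=sin(0.308600/2)=0.153688; N=√[2·24·720·1]=185.903201
Admissible k: 4..4 (factorial args all ≥0)
  k=4: (−1)^0·185.9032/(48)·0.9881^2·0.1537^4 = +0.002110
d^3_{-1,3}(0.3086) = +0.002110
D = (+0.082417-0.996598i)·(+0.002110)·(-0.818652+0.574290i) = +0.001065+0.001821i

Wigner D-matrix element, Re=0.0011 Im=0.0018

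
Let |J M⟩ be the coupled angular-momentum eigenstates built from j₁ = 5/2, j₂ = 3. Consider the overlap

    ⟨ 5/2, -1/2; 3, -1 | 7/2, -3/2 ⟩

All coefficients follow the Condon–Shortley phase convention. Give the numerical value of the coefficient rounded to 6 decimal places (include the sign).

triangle: 2!×3!×4!/10! = 288/3628800
(j±m)!: 2!×3!×2!×4!×2!×5! = 138240
prefactor² = (2J+1)×Δ×N² = 3072/35
  k=0: +1/(0!×2!×3!×2!×0!×2!) = 1/48
  k=1: −1/(1!×1!×2!×1!×1!×3!) = -1/12
  k=2: +1/(2!×0!×1!×0!×2!×4!) = 1/96
Σ = -5/96  ⇒  CG² = 3072/35×(-5/96)² = 5/21
CG = −√(5/21) = -0.487950

-0.487950  (= −√(5/21))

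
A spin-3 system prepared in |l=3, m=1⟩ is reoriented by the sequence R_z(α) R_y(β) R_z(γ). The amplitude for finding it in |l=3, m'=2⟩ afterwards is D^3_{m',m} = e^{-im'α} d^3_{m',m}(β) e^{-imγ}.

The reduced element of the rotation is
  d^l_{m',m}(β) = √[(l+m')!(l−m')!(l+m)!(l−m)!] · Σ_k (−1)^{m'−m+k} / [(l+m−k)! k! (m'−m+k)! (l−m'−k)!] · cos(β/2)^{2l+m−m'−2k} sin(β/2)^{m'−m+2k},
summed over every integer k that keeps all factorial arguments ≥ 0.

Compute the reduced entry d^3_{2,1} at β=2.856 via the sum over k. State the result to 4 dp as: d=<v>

d^3_{2,1}(β=2.8560) via the finite sum:
Half-angle: c=0.142312, s=0.989822. N=√(120·1·24·2)=75.894664
k: max(0,(1)−(2))=0 … min(3+(1),3−(2))=1
  k=0: (−1)^1·75.8947/(24)·0.1423^5·0.9898^1 = -0.000183
  k=1: (−1)^2·75.8947/(12)·0.1423^3·0.9898^3 = +0.017678
d^3_{2,1}(2.8560) = -0.000183 +0.017678 = +0.017495

d=0.0175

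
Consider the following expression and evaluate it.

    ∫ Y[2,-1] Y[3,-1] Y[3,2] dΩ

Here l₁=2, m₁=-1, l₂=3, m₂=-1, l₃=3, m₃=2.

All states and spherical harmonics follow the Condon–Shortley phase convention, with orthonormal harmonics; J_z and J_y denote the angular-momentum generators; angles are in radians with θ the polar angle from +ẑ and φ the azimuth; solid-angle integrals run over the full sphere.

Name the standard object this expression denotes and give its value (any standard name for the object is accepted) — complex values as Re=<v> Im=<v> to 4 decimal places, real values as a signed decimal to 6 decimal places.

This is a Gaunt coefficient — the integral of a triple product of spherical harmonics over the sphere.
Checks pass: Σm=0; 8 even; l₃=3∈[1,5].
(2·2+1)(2·3+1)(2·3+1) = 245
Δ: 2! 2! 4! / 9! → 1/3780
sum: t=0:+1/24 t=1:−1/4 t=2:+1/24 = -1/6
3j²(2 3 3; 0 0 0) = Δ·Π!·Σ² = 4/105  (sign +1)
sum: t=1:−1/12 t=2:+1/48 = -1/16
3j²(2 3 3; -1 -1 2) = Δ·Π!·Σ² = 1/28  (sign +1)
combine: 4πI² = 245·4/105·1/28 = 1/3
take √, sign +1: I = 0.16286750

Gaunt coefficient, +0.162868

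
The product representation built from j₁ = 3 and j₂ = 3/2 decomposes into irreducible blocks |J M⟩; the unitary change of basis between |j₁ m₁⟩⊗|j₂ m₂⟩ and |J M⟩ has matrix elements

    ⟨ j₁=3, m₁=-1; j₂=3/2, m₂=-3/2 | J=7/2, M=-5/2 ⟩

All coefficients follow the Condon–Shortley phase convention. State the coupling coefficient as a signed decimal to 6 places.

+√(10/21) ≈ +0.690066

√[8·1!5!2!/9! · 2!4!0!3!1!6!] = √(7680/7)
  +(−1)^0/∏(0,1,4,0,1,2)! = 1/48  (running 1/48)
⟨..|..⟩ = √(7680/7)·(1/48) = +0.690066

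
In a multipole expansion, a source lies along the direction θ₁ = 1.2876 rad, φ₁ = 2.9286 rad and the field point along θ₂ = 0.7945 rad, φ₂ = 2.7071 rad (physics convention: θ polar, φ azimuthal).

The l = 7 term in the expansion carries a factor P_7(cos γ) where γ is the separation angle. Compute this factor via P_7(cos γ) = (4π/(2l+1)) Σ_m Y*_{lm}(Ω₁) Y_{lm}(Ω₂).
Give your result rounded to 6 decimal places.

-0.409025

Term-by-term m-sum for l=7 (normalisation 4π/15 = 0.837758):
  m=-7: (-0.030008, 0.375013) × (0.046842, -0.004707) = (0.000359, 0.017708)  (running Σ = (0.000359, 0.017708))
  m=-6: (0.118256, -0.392214) × (-0.148835, 0.088134) = (0.016967, 0.068797)  (running Σ = (0.017326, 0.086505))
  m=-5: (-0.002180, 0.003936) × (0.206700, -0.301054) = (0.000734, 0.001470)  (running Σ = (0.018061, 0.087975))
  m=-4: (-0.227813, 0.260359) × (-0.074988, 0.444377) = (-0.098615, -0.120759)  (running Σ = (-0.080554, -0.032784))
  m=-3: (0.100735, -0.074842) × (-0.053725, -0.196167) = (-0.020093, -0.015740)  (running Σ = (-0.100647, -0.048524))
  m=-2: (0.267313, -0.121299) × (-0.163522, -0.193429) = (-0.067174, -0.031871)  (running Σ = (-0.167822, -0.080394))
  m=-1: (-0.163478, 0.035356) × (0.300333, 0.139376) = (-0.054026, -0.012166)  (running Σ = (-0.221847, -0.092561))
  m=0: (-0.275248, -0.000000) × (0.161830, 0.000000) = (-0.044543, -0.000000)  (running Σ = (-0.266390, -0.092561))
  m=1: (0.163478, 0.035356) × (-0.300333, 0.139376) = (-0.054026, 0.012166)  (running Σ = (-0.320416, -0.080394))
  m=2: (0.267313, 0.121299) × (-0.163522, 0.193429) = (-0.067174, 0.031871)  (running Σ = (-0.387590, -0.048524))
  m=3: (-0.100735, -0.074842) × (0.053725, -0.196167) = (-0.020093, 0.015740)  (running Σ = (-0.407684, -0.032784))
  m=4: (-0.227813, -0.260359) × (-0.074988, -0.444377) = (-0.098615, 0.120759)  (running Σ = (-0.506298, 0.087975))
  m=5: (0.002180, 0.003936) × (-0.206700, -0.301054) = (0.000734, -0.001470)  (running Σ = (-0.505564, 0.086505))
  m=6: (0.118256, 0.392214) × (-0.148835, -0.088134) = (0.016967, -0.068797)  (running Σ = (-0.488597, 0.017708))
  m=7: (0.030008, 0.375013) × (-0.046842, -0.004707) = (0.000359, -0.017708)  (running Σ = (-0.488238, 0.000000))
Σ over m = (-0.488238, 0.000000); ×(4π/15) → (-0.409025, 0.000000). Real part: -0.409025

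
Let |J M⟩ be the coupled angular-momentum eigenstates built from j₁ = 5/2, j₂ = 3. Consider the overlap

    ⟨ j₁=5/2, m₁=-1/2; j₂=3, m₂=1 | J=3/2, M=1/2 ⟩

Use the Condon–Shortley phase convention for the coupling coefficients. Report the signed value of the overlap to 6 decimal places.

triangle: 4!×1!×2!/8! = 48/40320
(j±m)!: 2!×3!×4!×2!×2!×1! = 1152
prefactor² = (2J+1)×Δ×N² = 192/35
  k=2: +1/(2!×2!×1!×2!×0!×0!) = 1/8
  k=3: −1/(3!×1!×0!×1!×1!×1!) = -1/6
Σ = -1/24  ⇒  CG² = 192/35×(-1/24)² = 1/105
CG = −√(1/105) = -0.097590

−√(1/105) ≈ -0.097590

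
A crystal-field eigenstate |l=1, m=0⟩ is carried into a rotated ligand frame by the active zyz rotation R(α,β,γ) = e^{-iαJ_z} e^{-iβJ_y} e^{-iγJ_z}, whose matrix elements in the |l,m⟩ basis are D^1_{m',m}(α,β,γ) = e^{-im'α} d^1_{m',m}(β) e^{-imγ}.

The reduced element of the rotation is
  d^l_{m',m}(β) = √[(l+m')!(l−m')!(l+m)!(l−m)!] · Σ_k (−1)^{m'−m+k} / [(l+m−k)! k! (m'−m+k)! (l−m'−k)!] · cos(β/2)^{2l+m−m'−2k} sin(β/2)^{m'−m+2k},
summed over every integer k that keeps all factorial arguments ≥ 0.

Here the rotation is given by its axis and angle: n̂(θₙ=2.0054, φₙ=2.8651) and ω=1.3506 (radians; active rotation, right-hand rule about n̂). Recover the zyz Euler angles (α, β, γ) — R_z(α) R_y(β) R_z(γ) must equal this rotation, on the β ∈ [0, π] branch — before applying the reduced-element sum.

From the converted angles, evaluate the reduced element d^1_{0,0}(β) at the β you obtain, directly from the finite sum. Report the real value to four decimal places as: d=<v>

d=0.3570

Axis–angle → zyz. n̂ = (sinθₙcosφₙ, sinθₙsinφₙ, cosθₙ) = (-0.872587, +0.247606, -0.421051), ω = 1.3506.
R = I cosω + sinω [n̂]ₓ + (1−cosω) n̂n̂ᵀ gives
  R = [+0.813521, +0.242018, +0.528782; -0.579751, +0.266339, +0.770034; +0.045527, -0.933001, +0.356983]
β = atan2(√(R₁₃²+R₂₃²), R₃₃) = 1.205761; α = atan2(R₂₃, R₁₃) mod 2π = 0.969053; γ = atan2(R₃₂, −R₃₁) mod 2π = 4.663631
d^1_{0,0}(β=1.2058) via the finite sum:
c=cos(1.205761/2)=0.823706, s=sin(1.205761/2)=0.567017; N=√[1·1·1·1]=1.000000
Admissible k: 0..1 (factorial args all ≥0)
  k=0: (−1)^0·1.0000/(1)·0.8237^2·0.5670^0 = +0.678491
  k=1: (−1)^1·1.0000/(1)·0.8237^0·0.5670^2 = -0.321509
d^1_{0,0}(1.2058) = +0.678491 -0.321509 = +0.356983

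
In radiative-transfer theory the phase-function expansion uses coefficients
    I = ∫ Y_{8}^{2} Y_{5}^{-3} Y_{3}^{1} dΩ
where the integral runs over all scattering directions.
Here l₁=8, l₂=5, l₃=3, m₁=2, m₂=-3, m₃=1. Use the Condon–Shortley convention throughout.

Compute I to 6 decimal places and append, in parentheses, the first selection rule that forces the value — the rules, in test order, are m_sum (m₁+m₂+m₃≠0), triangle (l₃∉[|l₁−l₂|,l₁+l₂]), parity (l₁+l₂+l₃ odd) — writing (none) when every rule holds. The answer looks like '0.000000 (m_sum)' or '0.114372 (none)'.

0.109077 (none)

Rules hold: Σm=0, L=16 even, 3≤3≤13.
N = 17·11·7 = 1309
Δ = 10!·6!·0!/17! = 1/136136
Racah Σ t=5..5: t=5:−1/518400 = -1/518400
⇒ 3j(8 5 3; 0 0 0)² = 56/2431, sgn +1
Racah Σ t=2..2: t=2:+1/3870720 = 1/3870720
⇒ 3j(8 5 3; 2 -3 1)² = 675/136136, sgn +1
4πI² = N·(3j₀)²·(3jₘ)² = 4725/31603
I = +1·√(0.149511/4π) = 0.10907666
No selection rule forces the value: the integral is nonzero (none).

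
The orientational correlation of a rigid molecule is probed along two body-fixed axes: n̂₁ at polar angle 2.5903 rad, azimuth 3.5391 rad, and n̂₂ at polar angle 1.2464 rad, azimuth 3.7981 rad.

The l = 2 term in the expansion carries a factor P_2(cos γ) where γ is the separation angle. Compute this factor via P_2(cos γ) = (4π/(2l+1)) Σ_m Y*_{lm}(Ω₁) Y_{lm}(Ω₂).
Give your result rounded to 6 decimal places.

-0.434857

Expand P_2 via completeness: Σ_{m} conj(Y_{2,m}) at Ω₁ times Y_{2,m} at Ω₂ —
  m=-2: Y*=+0.074212+0.075654i  Y=+0.088471-0.335565i  product +0.031952-0.018210i
  m=-1: Y*=+0.317825+0.133442i  Y=-0.184880+0.142454i  product -0.077769+0.020605i
  m=+0: Y*=+0.371196-0.000000i  Y=-0.219267+0.000000i  product -0.081391+0.000000i
  m=+1: Y*=-0.317825+0.133442i  Y=+0.184880+0.142454i  product -0.077769-0.020605i
  m=+2: Y*=+0.074212-0.075654i  Y=+0.088471+0.335565i  product +0.031952+0.018210i
Accumulated sum -0.173024+0.000000i; after 4π/(2l+1) scaling, -0.434857+0.000000i ⇒ P_2 = -0.434857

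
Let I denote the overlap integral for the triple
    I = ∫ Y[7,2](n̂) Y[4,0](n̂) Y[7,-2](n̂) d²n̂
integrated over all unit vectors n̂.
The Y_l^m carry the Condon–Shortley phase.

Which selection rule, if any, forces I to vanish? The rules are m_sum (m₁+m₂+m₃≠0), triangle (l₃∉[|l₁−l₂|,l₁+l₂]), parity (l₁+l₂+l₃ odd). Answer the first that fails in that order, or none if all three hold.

m₁+m₂+m₃ = 2 + 0 − 2 = 0  ✓
triangle: |7−4|=3 ≤ l₃=7 ≤ 7+4=11  ✓
parity: l₁+l₂+l₃ = 18 is even  ✓

none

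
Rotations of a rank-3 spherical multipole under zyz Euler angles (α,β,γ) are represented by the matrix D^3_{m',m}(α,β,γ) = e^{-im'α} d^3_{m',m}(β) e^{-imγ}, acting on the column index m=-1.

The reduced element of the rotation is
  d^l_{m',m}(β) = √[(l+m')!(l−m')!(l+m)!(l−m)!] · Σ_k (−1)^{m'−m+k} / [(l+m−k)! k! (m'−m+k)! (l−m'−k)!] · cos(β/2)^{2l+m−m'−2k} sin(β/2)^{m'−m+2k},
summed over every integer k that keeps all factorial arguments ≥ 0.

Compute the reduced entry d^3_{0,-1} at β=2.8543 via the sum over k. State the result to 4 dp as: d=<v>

d=-0.4415

d^3_{0,-1}(β=2.8543) via the finite sum:
c=cos(2.854300/2)=0.143153, s=sin(2.854300/2)=0.989701; N=√[6·6·2·24]=41.569219
k∈{0,1,2} keeps every argument non-negative
  k=0: (−1)^1·41.5692/(12)·0.1432^5·0.9897^1 = -0.000206
  k=1: (−1)^2·41.5692/(4)·0.1432^3·0.9897^3 = +0.029554
  k=2: (−1)^3·41.5692/(12)·0.1432^1·0.9897^5 = -0.470879
d^3_{0,-1}(2.8543) = -0.000206 +0.029554 -0.470879 = -0.441531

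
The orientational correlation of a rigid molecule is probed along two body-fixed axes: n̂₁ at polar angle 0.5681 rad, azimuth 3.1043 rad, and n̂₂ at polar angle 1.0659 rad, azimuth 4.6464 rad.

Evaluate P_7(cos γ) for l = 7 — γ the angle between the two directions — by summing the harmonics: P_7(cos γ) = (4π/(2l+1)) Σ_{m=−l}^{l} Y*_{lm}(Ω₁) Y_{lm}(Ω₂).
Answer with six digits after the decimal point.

0.038763

Summing Y*_{l m}(θ₁,φ₁)·Y_{l m}(θ₂,φ₂) over m ∈ [−7, 7]; prefactor 4π/(2·7+1) = 0.837758:
  [-7]  conj(Y_{7,-7})(Ω₁) = -0.00631 + 0.00168j ; Y_{7,-7}(Ω₂) = 0.08767 - 0.17610j ; Δ = -0.00026 + 0.00126j
  [-6]  conj(Y_{7,-6})(Ω₁) = 0.03730 - 0.00849j ; Y_{7,-6}(Ω₂) = -0.37532 - 0.15689j ; Δ = -0.01533 - 0.00267j
  [-5]  conj(Y_{7,-5})(Ω₁) = -0.13390 + 0.02526j ; Y_{7,-5}(Ω₂) = -0.12466 + 0.36400j ; Δ = 0.00750 - 0.05189j
  [-4]  conj(Y_{7,-4})(Ω₁) = 0.31970 - 0.04805j ; Y_{7,-4}(Ω₂) = 0.00840 + 0.00227j ; Δ = 0.00279 + 0.00032j
  [-3]  conj(Y_{7,-3})(Ω₁) = -0.48455 + 0.05444j ; Y_{7,-3}(Ω₂) = -0.06731 + 0.33554j ; Δ = 0.01435 - 0.16625j
  [-2]  conj(Y_{7,-2})(Ω₁) = 0.34397 - 0.02570j ; Y_{7,-2}(Ω₂) = 0.16719 + 0.02219j ; Δ = 0.05808 + 0.00334j
  [-1]  conj(Y_{7,-1})(Ω₁) = 0.17492 - 0.00653j ; Y_{7,-1}(Ω₂) = -0.01837 + 0.27796j ; Δ = -0.00140 + 0.04874j
  [+0]  conj(Y_{7,0})(Ω₁) = -0.41200 + 0.00000j ; Y_{7,0}(Ω₂) = 0.20676 + 0.00000j ; Δ = -0.08519 + 0.00000j
  [+1]  conj(Y_{7,1})(Ω₁) = -0.17492 - 0.00653j ; Y_{7,1}(Ω₂) = 0.01837 + 0.27796j ; Δ = -0.00140 - 0.04874j
  [+2]  conj(Y_{7,2})(Ω₁) = 0.34397 + 0.02570j ; Y_{7,2}(Ω₂) = 0.16719 - 0.02219j ; Δ = 0.05808 - 0.00334j
  [+3]  conj(Y_{7,3})(Ω₁) = 0.48455 + 0.05444j ; Y_{7,3}(Ω₂) = 0.06731 + 0.33554j ; Δ = 0.01435 + 0.16625j
  [+4]  conj(Y_{7,4})(Ω₁) = 0.31970 + 0.04805j ; Y_{7,4}(Ω₂) = 0.00840 - 0.00227j ; Δ = 0.00279 - 0.00032j
  [+5]  conj(Y_{7,5})(Ω₁) = 0.13390 + 0.02526j ; Y_{7,5}(Ω₂) = 0.12466 + 0.36400j ; Δ = 0.00750 + 0.05189j
  [+6]  conj(Y_{7,6})(Ω₁) = 0.03730 + 0.00849j ; Y_{7,6}(Ω₂) = -0.37532 + 0.15689j ; Δ = -0.01533 + 0.00267j
  [+7]  conj(Y_{7,7})(Ω₁) = 0.00631 + 0.00168j ; Y_{7,7}(Ω₂) = -0.08767 - 0.17610j ; Δ = -0.00026 - 0.00126j
Total Σ_m = 0.04627 - 0.00000j. Multiply by 0.837758: 0.03876 - 0.00000j. P_7(cos γ) = 0.038763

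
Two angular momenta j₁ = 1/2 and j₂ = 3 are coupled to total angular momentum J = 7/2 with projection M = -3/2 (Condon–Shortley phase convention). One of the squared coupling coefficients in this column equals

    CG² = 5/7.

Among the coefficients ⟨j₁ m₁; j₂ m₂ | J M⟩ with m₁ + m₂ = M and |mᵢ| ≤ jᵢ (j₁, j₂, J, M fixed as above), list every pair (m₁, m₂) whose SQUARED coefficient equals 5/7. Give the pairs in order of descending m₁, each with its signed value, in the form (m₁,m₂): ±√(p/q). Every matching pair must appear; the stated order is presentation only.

Admissible pairs with m₁+m₂ = M = -3/2: (-1/2,-1), (1/2,-2)
  (m₁,m₂)=(1/2,-2): CG² = 2/7, CG = +√(2/7)
  (m₁,m₂)=(-1/2,-1): CG² = 5/7, CG = +√(5/7)   ← matches the target
Pairs with CG² = 5/7: (-1/2,-1): +√(5/7)

(-1/2,-1): +√(5/7)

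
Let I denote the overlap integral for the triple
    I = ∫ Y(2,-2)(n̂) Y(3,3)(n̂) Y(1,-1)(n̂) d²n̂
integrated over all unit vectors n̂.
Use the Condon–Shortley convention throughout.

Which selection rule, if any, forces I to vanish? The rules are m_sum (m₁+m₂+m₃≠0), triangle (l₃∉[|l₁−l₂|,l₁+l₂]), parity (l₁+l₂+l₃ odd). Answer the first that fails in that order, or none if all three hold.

azimuthal sum: -2 + 3 − 1 = 0  ✓
1 ≤ 1 ≤ 5 (triangle on l)  ✓
L = 2 + 3 + 1 = 6 (even)  ✓

none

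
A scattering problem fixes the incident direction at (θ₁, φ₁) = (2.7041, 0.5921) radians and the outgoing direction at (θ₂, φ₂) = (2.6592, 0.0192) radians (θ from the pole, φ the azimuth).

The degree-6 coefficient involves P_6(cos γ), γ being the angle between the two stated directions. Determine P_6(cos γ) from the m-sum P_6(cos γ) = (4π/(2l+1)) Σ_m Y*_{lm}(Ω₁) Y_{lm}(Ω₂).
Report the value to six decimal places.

0.423060

Addition theorem: P_6(cos γ) = (4π/13) Σ_m Y*_{lm}(Ω₁) Y_{lm}(Ω₂), m = −6…6:
  [-6]  conj(Y_{6,-6})(Ω₁) = -0.00256 - 0.00112j ; Y_{6,-6}(Ω₂) = 0.00478 - 0.00055j ; Δ = -0.00001 - 0.00000j
  [-5]  conj(Y_{6,-5})(Ω₁) = 0.02035 - 0.00373j ; Y_{6,-5}(Ω₂) = -0.03170 + 0.00305j ; Δ = -0.00063 + 0.00018j
  [-4]  conj(Y_{6,-4})(Ω₁) = -0.06602 + 0.06443j ; Y_{6,-4}(Ω₂) = 0.12575 - 0.00968j ; Δ = -0.00768 + 0.00874j
  [-3]  conj(Y_{6,-3})(Ω₁) = 0.05517 - 0.26468j ; Y_{6,-3}(Ω₂) = -0.32396 + 0.01868j ; Δ = -0.01293 + 0.08678j
  [-2]  conj(Y_{6,-2})(Ω₁) = 0.18620 + 0.45740j ; Y_{6,-2}(Ω₂) = 0.50418 - 0.01937j ; Δ = 0.10274 + 0.22700j
  [-1]  conj(Y_{6,-1})(Ω₁) = -0.34127 - 0.22954j ; Y_{6,-1}(Ω₂) = -0.30148 + 0.00579j ; Δ = 0.10421 + 0.06723j
  [+0]  conj(Y_{6,0})(Ω₁) = -0.21057 + 0.00000j ; Y_{6,0}(Ω₂) = -0.31469 + 0.00000j ; Δ = 0.06627 + 0.00000j
  [+1]  conj(Y_{6,1})(Ω₁) = 0.34127 - 0.22954j ; Y_{6,1}(Ω₂) = 0.30148 + 0.00579j ; Δ = 0.10421 - 0.06723j
  [+2]  conj(Y_{6,2})(Ω₁) = 0.18620 - 0.45740j ; Y_{6,2}(Ω₂) = 0.50418 + 0.01937j ; Δ = 0.10274 - 0.22700j
  [+3]  conj(Y_{6,3})(Ω₁) = -0.05517 - 0.26468j ; Y_{6,3}(Ω₂) = 0.32396 + 0.01868j ; Δ = -0.01293 - 0.08678j
  [+4]  conj(Y_{6,4})(Ω₁) = -0.06602 - 0.06443j ; Y_{6,4}(Ω₂) = 0.12575 + 0.00968j ; Δ = -0.00768 - 0.00874j
  [+5]  conj(Y_{6,5})(Ω₁) = -0.02035 - 0.00373j ; Y_{6,5}(Ω₂) = 0.03170 + 0.00305j ; Δ = -0.00063 - 0.00018j
  [+6]  conj(Y_{6,6})(Ω₁) = -0.00256 + 0.00112j ; Y_{6,6}(Ω₂) = 0.00478 + 0.00055j ; Δ = -0.00001 + 0.00000j
Accumulated sum 0.43766 + 0.00000j; after 4π/(2l+1) scaling, 0.42306 + 0.00000j ⇒ P_6 = 0.423060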